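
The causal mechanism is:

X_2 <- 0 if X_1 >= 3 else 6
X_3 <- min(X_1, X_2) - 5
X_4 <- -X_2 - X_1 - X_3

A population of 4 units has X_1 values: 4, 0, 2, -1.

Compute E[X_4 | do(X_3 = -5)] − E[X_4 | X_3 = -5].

The intervention sets X_3=-5 in all 4 units regardless of X_1. Recomputing X_4 per unit gives 1, -1, -3, 0; average -0.75.
Observing X_3=-5 restricts to units where X_3's equation naturally yields -5: X_1 ∈ {4, 0}. In that subpopulation X_4 = 1, -1, mean 0.
Difference = -0.75 − 0 = -0.75.

-0.75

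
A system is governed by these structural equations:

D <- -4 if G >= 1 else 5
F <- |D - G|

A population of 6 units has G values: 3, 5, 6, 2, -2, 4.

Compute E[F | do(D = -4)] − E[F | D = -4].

-1

The intervention sets D=-4 in all 6 units regardless of G. Recomputing F per unit gives 7, 9, 10, 6, 2, 8; average 7.
Observing D=-4 restricts to units where D's equation naturally yields -4: G ∈ {3, 5, 6, 2, 4}. In that subpopulation F = 7, 9, 10, 6, 8, mean 8.
Difference = 7 − 8 = -1.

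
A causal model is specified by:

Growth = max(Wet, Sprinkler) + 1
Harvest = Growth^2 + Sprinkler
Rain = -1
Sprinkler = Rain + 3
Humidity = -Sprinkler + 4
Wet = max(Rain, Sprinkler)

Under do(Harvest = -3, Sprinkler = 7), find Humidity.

The joint intervention fixes Harvest = -3, Sprinkler = 7, removing each variable's own equation.
Humidity = -Sprinkler + 4  [with Sprinkler=7]  = -3

-3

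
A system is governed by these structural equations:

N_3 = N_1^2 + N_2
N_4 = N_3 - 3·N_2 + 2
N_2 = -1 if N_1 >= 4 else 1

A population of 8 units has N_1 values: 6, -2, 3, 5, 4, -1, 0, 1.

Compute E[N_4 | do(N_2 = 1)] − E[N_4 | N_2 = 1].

do(N_2=1) breaks N_2's dependence on N_1. With N_2=1 fixed, N_4 across the units is 36, 4, 9, 25, 16, 1, 0, 1, mean 11.5.
Observing N_2=1 restricts to units where N_2's equation naturally yields 1: N_1 ∈ {-2, 3, -1, 0, 1}. In that subpopulation N_4 = 4, 9, 1, 0, 1, mean 3.
Difference = 11.5 − 3 = 8.5.

8.5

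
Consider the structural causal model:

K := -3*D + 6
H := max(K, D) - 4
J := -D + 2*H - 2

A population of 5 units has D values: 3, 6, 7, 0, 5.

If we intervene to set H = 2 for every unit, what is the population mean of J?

-2.2

The intervention sets H=2 in all 5 units regardless of D. Recomputing J per unit gives -1, -4, -5, 2, -3; average -2.2.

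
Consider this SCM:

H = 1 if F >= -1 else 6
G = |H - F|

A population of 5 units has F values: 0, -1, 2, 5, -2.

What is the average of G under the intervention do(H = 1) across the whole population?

2.2

do(H=1) breaks H's dependence on F. With H=1 fixed, G across the units is 1, 2, 1, 4, 3, mean 2.2.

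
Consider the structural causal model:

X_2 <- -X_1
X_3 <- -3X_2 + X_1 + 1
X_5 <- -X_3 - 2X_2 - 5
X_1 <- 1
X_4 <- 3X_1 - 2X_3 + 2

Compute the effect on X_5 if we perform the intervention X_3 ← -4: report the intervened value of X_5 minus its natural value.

do(X_3=-4) replaces the equation X_3 <- -3X_2 + X_1 + 1 with the constant X_3 = -4.
X_2 = -X_1  [with X_1=1]  = -1
X_5 = -X_3 - 2X_2 - 5  [with X_3=-4, X_2=-1]  = 1
Without intervention: X_2 = -X_1  [with X_1=1]  = -1; X_3 = -3X_2 + X_1 + 1  [with X_2=-1, X_1=1]  = 5; X_5 = -X_3 - 2X_2 - 5  [with X_3=5, X_2=-1]  = -8.
Change = 1 − (-8) = 9.

9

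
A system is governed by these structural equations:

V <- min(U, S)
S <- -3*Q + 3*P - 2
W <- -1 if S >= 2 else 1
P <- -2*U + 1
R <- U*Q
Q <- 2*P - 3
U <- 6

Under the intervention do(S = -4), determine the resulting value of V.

The intervention breaks the incoming arrows to S: S <- -3*Q + 3*P - 2 no longer applies, and S = -4.
V = min(U, S)  [with U=6, S=-4]  = -4

-4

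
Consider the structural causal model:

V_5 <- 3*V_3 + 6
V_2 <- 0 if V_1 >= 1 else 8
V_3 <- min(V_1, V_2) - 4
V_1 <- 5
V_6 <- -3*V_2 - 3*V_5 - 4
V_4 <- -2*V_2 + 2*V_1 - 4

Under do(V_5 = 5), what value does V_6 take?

-19

The intervention breaks the incoming arrows to V_5: V_5 <- 3*V_3 + 6 no longer applies, and V_5 = 5.
V_2 = 0 if V_1 >= 1 else 8  [with V_1=5]  = 0
V_6 = -3*V_2 - 3*V_5 - 4  [with V_2=0, V_5=5]  = -19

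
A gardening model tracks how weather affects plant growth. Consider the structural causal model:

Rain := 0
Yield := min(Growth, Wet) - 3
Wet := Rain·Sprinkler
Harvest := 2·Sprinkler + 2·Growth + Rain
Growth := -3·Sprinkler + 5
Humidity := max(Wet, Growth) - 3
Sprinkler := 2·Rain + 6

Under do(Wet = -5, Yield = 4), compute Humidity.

-8

The joint intervention fixes Wet = -5, Yield = 4, removing each variable's own equation.
Sprinkler = 2·Rain + 6  [with Rain=0]  = 6
Growth = -3·Sprinkler + 5  [with Sprinkler=6]  = -13
Humidity = max(Wet, Growth) - 3  [with Wet=-5, Growth=-13]  = -8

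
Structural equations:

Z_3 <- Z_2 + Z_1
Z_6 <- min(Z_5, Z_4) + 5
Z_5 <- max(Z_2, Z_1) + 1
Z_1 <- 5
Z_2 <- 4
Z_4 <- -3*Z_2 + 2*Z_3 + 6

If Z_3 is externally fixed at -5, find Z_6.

-11

The intervention breaks the incoming arrows to Z_3: Z_3 <- Z_2 + Z_1 no longer applies, and Z_3 = -5.
Z_4 = -3*Z_2 + 2*Z_3 + 6  [with Z_2=4, Z_3=-5]  = -16
Z_5 = max(Z_2, Z_1) + 1  [with Z_2=4, Z_1=5]  = 6
Z_6 = min(Z_5, Z_4) + 5  [with Z_5=6, Z_4=-16]  = -11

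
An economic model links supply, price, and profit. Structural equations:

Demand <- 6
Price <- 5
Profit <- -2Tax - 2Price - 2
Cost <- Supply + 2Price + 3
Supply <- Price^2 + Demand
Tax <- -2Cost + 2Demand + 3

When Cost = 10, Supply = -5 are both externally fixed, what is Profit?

-2

The joint intervention fixes Cost = 10, Supply = -5, removing each variable's own equation.
Tax = -2Cost + 2Demand + 3  [with Cost=10, Demand=6]  = -5
Profit = -2Tax - 2Price - 2  [with Tax=-5, Price=5]  = -2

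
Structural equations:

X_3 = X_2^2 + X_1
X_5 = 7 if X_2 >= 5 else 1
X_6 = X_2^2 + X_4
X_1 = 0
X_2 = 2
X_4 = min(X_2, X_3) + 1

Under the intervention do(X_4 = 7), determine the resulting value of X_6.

Under do(X_4=7), the mechanism X_4 = min(X_2, X_3) + 1 is discarded; X_4 is fixed at 7.
X_6 = X_2^2 + X_4  [with X_2=2, X_4=7]  = 11

11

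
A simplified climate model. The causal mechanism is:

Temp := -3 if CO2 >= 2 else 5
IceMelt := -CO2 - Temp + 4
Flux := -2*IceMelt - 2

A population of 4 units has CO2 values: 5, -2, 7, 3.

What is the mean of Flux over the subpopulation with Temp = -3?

-6

E[Flux|Temp=-3] averages over only the 3 units with Temp=-3 (CO2 = 5, 7, 3): Flux = -6, -2, -10, mean -6.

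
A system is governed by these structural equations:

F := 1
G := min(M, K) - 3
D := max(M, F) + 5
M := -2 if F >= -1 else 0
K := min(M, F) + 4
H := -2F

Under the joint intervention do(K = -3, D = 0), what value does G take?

-6

The joint intervention fixes K = -3, D = 0, removing each variable's own equation.
M = -2 if F >= -1 else 0  [with F=1]  = -2
G = min(M, K) - 3  [with M=-2, K=-3]  = -6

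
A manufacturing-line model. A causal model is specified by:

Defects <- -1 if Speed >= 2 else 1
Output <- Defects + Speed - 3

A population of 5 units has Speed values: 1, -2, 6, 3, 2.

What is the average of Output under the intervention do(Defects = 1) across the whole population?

Under do(Defects=1), Defects's equation is replaced by Defects=1 for every unit. Per-unit Output: -1, -4, 4, 1, 0. Mean = 0.

0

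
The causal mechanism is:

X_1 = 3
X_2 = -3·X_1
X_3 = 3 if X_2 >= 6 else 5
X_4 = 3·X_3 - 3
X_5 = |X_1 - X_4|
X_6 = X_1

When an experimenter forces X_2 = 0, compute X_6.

3

Under do(X_2=0), the mechanism X_2 = -3·X_1 is discarded; X_2 is fixed at 0.
No directed path runs from X_2 to X_6, so X_6 keeps its natural value.
X_6 = X_1  [with X_1=3]  = 3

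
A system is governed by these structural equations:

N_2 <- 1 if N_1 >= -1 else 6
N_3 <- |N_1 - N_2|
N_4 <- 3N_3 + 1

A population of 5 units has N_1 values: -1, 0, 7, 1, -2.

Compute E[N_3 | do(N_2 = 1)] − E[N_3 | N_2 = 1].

0.15

Every unit gets N_2=1 under the intervention. N_3 values become 2, 1, 6, 0, 3; E[N_3|do(N_2=1)] = 2.4.
Observing N_2=1 restricts to units where N_2's equation naturally yields 1: N_1 ∈ {-1, 0, 7, 1}. In that subpopulation N_3 = 2, 1, 6, 0, mean 2.25.
Difference = 2.4 − 2.25 = 0.15.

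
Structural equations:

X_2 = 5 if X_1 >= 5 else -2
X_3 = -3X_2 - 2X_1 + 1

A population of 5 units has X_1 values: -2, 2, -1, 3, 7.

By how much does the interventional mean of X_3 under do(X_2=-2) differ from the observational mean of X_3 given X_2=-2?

-2.6

Every unit gets X_2=-2 under the intervention. X_3 values become 11, 3, 9, 1, -7; E[X_3|do(X_2=-2)] = 3.4.
Conditioning on X_2=-2 selects the 4 unit(s) with X_1 ∈ {-2, 2, -1, 3}. Their X_3 values: 11, 3, 9, 1. Mean = 6.
Difference = 3.4 − 6 = -2.6.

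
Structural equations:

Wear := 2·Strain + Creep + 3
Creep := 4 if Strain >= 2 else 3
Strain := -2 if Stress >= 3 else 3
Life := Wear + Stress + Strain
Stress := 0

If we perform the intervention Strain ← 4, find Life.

19

do(Strain=4) replaces the equation Strain := -2 if Stress >= 3 else 3 with the constant Strain = 4.
Creep = 4 if Strain >= 2 else 3  [with Strain=4]  = 4
Wear = 2·Strain + Creep + 3  [with Strain=4, Creep=4]  = 15
Life = Wear + Stress + Strain  [with Wear=15, Stress=0, Strain=4]  = 19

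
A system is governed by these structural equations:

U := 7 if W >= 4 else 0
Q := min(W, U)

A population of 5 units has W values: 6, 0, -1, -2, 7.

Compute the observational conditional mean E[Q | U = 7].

E[Q|U=7] averages over only the 2 units with U=7 (W = 6, 7): Q = 6, 7, mean 6.5.

6.5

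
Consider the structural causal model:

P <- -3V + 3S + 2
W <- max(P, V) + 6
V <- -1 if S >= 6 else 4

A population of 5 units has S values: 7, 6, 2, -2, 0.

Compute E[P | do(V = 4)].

-2.2

The intervention sets V=4 in all 5 units regardless of S. Recomputing P per unit gives 11, 8, -4, -16, -10; average -2.2.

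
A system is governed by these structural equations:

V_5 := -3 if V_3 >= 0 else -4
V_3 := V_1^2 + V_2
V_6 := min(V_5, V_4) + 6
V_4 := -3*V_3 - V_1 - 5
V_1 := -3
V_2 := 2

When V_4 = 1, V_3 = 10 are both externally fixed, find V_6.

The joint intervention fixes V_4 = 1, V_3 = 10, removing each variable's own equation.
V_5 = -3 if V_3 >= 0 else -4  [with V_3=10]  = -3
V_6 = min(V_5, V_4) + 6  [with V_5=-3, V_4=1]  = 3

3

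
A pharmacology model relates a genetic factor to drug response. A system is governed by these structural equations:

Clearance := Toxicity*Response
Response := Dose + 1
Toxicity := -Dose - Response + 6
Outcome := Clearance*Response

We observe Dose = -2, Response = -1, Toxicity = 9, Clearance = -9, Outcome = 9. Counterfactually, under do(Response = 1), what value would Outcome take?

do(Response=1) replaces the equation Response := Dose + 1 with the constant Response = 1.
Toxicity = -Dose - Response + 6  [with Dose=-2, Response=1]  = 7
Clearance = Toxicity*Response  [with Toxicity=7, Response=1]  = 7
Outcome = Clearance*Response  [with Clearance=7, Response=1]  = 7

7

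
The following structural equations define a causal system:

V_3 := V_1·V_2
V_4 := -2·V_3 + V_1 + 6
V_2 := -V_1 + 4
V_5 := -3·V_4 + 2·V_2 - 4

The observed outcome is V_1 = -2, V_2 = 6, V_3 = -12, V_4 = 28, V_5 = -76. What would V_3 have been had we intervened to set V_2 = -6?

12

The intervention breaks the incoming arrows to V_2: V_2 := -V_1 + 4 no longer applies, and V_2 = -6.
V_3 = V_1·V_2  [with V_1=-2, V_2=-6]  = 12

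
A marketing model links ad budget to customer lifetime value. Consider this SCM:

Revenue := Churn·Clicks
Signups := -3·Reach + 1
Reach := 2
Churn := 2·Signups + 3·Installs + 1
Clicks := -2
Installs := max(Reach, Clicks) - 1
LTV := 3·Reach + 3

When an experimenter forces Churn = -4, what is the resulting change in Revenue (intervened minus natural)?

-4

The intervention breaks the incoming arrows to Churn: Churn := 2·Signups + 3·Installs + 1 no longer applies, and Churn = -4.
Revenue = Churn·Clicks  [with Churn=-4, Clicks=-2]  = 8
Without intervention: Installs = max(Reach, Clicks) - 1  [with Reach=2, Clicks=-2]  = 1; Signups = -3·Reach + 1  [with Reach=2]  = -5; Churn = 2·Signups + 3·Installs + 1  [with Signups=-5, Installs=1]  = -6; Revenue = Churn·Clicks  [with Churn=-6, Clicks=-2]  = 12.
Change = 8 − 12 = -4.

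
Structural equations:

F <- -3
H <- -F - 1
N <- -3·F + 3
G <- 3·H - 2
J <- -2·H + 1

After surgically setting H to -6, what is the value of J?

do(H=-6) replaces the equation H <- -F - 1 with the constant H = -6.
J = -2·H + 1  [with H=-6]  = 13

13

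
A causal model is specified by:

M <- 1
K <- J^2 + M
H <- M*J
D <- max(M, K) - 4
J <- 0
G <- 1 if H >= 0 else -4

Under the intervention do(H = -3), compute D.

The intervention breaks the incoming arrows to H: H <- M*J no longer applies, and H = -3.
No directed path runs from H to D, so D keeps its natural value.
K = J^2 + M  [with J=0, M=1]  = 1
D = max(M, K) - 4  [with M=1, K=1]  = -3

-3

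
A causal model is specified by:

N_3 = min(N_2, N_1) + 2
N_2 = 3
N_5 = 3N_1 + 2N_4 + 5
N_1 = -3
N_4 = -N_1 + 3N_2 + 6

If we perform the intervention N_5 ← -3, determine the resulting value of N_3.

-1

do(N_5=-3) replaces the equation N_5 = 3N_1 + 2N_4 + 5 with the constant N_5 = -3.
N_3 is not downstream of the intervention, so its value is determined by the original equations.
N_3 = min(N_2, N_1) + 2  [with N_2=3, N_1=-3]  = -1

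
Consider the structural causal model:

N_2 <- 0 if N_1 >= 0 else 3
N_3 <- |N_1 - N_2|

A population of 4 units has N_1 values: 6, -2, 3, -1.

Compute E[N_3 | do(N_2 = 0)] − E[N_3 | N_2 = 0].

-1.5

do(N_2=0) breaks N_2's dependence on N_1. With N_2=0 fixed, N_3 across the units is 6, 2, 3, 1, mean 3.
E[N_3|N_2=0] averages over only the 2 units with N_2=0 (N_1 = 6, 3): N_3 = 6, 3, mean 4.5.
Difference = 3 − 4.5 = -1.5.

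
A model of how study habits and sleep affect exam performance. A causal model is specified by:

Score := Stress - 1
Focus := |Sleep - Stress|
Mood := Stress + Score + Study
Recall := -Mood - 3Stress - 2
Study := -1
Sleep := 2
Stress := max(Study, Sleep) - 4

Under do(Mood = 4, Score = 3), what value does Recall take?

Setting Mood = 4, Score = 3 by intervention discards those variables' equations.
Stress = max(Study, Sleep) - 4  [with Study=-1, Sleep=2]  = -2
Recall = -Mood - 3Stress - 2  [with Mood=4, Stress=-2]  = 0

0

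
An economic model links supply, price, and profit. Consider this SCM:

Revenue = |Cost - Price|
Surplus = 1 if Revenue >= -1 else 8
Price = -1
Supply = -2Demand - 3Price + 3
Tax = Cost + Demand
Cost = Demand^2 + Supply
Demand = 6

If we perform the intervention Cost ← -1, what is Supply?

Under do(Cost=-1), the mechanism Cost = Demand^2 + Supply is discarded; Cost is fixed at -1.
Since Supply is not a descendant of the intervened variable, it is unaffected.
Supply = -2Demand - 3Price + 3  [with Demand=6, Price=-1]  = -6

-6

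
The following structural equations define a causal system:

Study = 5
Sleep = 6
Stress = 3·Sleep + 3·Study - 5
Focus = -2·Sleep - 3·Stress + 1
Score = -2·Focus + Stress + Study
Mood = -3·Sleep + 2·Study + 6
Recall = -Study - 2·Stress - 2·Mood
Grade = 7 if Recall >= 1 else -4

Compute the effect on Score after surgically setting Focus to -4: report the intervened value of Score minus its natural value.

Intervening sets Focus = -4 and removes its equation (Focus = -2·Sleep - 3·Stress + 1).
Stress = 3·Sleep + 3·Study - 5  [with Sleep=6, Study=5]  = 28
Score = -2·Focus + Stress + Study  [with Focus=-4, Stress=28, Study=5]  = 41
Without intervention: Stress = 3·Sleep + 3·Study - 5  [with Sleep=6, Study=5]  = 28; Focus = -2·Sleep - 3·Stress + 1  [with Sleep=6, Stress=28]  = -95; Score = -2·Focus + Stress + Study  [with Focus=-95, Stress=28, Study=5]  = 223.
Change = 41 − 223 = -182.

-182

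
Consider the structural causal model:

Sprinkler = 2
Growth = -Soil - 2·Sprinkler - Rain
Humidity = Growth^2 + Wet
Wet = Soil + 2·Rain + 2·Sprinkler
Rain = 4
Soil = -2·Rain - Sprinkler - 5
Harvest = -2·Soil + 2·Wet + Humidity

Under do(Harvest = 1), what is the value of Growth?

The intervention breaks the incoming arrows to Harvest: Harvest = -2·Soil + 2·Wet + Humidity no longer applies, and Harvest = 1.
Growth is not downstream of the intervention, so its value is determined by the original equations.
Soil = -2·Rain - Sprinkler - 5  [with Rain=4, Sprinkler=2]  = -15
Growth = -Soil - 2·Sprinkler - Rain  [with Soil=-15, Sprinkler=2, Rain=4]  = 7

7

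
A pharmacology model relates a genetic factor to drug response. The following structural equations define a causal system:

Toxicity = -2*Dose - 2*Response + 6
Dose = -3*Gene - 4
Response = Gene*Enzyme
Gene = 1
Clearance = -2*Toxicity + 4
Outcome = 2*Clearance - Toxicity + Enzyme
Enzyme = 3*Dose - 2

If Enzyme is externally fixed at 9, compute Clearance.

The intervention breaks the incoming arrows to Enzyme: Enzyme = 3*Dose - 2 no longer applies, and Enzyme = 9.
Dose = -3*Gene - 4  [with Gene=1]  = -7
Response = Gene*Enzyme  [with Gene=1, Enzyme=9]  = 9
Toxicity = -2*Dose - 2*Response + 6  [with Dose=-7, Response=9]  = 2
Clearance = -2*Toxicity + 4  [with Toxicity=2]  = 0

0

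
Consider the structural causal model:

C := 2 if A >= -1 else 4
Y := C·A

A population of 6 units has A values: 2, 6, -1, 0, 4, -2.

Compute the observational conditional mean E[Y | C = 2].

Observing C=2 restricts to units where C's equation naturally yields 2: A ∈ {2, 6, -1, 0, 4}. In that subpopulation Y = 4, 12, -2, 0, 8, mean 4.4.

4.4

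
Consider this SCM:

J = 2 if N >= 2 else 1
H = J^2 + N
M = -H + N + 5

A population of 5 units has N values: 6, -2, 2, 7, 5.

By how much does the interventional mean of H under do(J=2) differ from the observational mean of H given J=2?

-1.4

Every unit gets J=2 under the intervention. H values become 10, 2, 6, 11, 9; E[H|do(J=2)] = 7.6.
Conditioning on J=2 selects the 4 unit(s) with N ∈ {6, 2, 7, 5}. Their H values: 10, 6, 11, 9. Mean = 9.
Difference = 7.6 − 9 = -1.4.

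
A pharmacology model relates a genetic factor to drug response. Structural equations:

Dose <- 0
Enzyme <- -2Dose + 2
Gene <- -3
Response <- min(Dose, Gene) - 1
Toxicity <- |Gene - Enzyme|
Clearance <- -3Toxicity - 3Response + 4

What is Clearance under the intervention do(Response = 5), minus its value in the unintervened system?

-27

Under do(Response=5), the mechanism Response <- min(Dose, Gene) - 1 is discarded; Response is fixed at 5.
Enzyme = -2Dose + 2  [with Dose=0]  = 2
Toxicity = |Gene - Enzyme|  [with Gene=-3, Enzyme=2]  = 5
Clearance = -3Toxicity - 3Response + 4  [with Toxicity=5, Response=5]  = -26
Without intervention: Enzyme = -2Dose + 2  [with Dose=0]  = 2; Response = min(Dose, Gene) - 1  [with Dose=0, Gene=-3]  = -4; Toxicity = |Gene - Enzyme|  [with Gene=-3, Enzyme=2]  = 5; Clearance = -3Toxicity - 3Response + 4  [with Toxicity=5, Response=-4]  = 1.
Change = -26 − 1 = -27.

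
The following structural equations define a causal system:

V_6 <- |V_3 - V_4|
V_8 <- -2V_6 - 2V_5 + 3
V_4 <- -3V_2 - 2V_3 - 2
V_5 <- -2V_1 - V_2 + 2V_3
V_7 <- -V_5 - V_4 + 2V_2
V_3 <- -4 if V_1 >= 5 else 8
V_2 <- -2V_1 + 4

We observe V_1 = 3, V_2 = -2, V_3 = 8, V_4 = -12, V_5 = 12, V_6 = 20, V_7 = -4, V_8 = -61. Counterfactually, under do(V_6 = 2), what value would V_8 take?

Intervening sets V_6 = 2 and removes its equation (V_6 <- |V_3 - V_4|).
V_2 = -2V_1 + 4  [with V_1=3]  = -2
V_3 = -4 if V_1 >= 5 else 8  [with V_1=3]  = 8
V_5 = -2V_1 - V_2 + 2V_3  [with V_1=3, V_2=-2, V_3=8]  = 12
V_8 = -2V_6 - 2V_5 + 3  [with V_6=2, V_5=12]  = -25

-25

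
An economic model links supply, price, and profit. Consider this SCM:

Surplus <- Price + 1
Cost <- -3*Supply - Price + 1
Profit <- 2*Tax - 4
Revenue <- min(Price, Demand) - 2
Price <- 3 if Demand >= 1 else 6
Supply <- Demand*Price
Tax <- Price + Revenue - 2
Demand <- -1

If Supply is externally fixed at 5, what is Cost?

The intervention breaks the incoming arrows to Supply: Supply <- Demand*Price no longer applies, and Supply = 5.
Price = 3 if Demand >= 1 else 6  [with Demand=-1]  = 6
Cost = -3*Supply - Price + 1  [with Supply=5, Price=6]  = -20

-20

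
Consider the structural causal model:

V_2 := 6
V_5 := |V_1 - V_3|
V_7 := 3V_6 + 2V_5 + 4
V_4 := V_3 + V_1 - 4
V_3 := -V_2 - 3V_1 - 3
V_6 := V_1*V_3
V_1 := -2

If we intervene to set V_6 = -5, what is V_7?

Intervening sets V_6 = -5 and removes its equation (V_6 := V_1*V_3).
V_3 = -V_2 - 3V_1 - 3  [with V_2=6, V_1=-2]  = -3
V_5 = |V_1 - V_3|  [with V_1=-2, V_3=-3]  = 1
V_7 = 3V_6 + 2V_5 + 4  [with V_6=-5, V_5=1]  = -9

-9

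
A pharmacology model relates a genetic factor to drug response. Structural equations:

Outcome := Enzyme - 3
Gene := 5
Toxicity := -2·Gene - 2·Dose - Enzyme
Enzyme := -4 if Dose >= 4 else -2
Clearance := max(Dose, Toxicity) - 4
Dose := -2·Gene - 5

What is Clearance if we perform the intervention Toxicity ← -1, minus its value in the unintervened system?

Intervening sets Toxicity = -1 and removes its equation (Toxicity := -2·Gene - 2·Dose - Enzyme).
Dose = -2·Gene - 5  [with Gene=5]  = -15
Clearance = max(Dose, Toxicity) - 4  [with Dose=-15, Toxicity=-1]  = -5
Without intervention: Dose = -2·Gene - 5  [with Gene=5]  = -15; Enzyme = -4 if Dose >= 4 else -2  [with Dose=-15]  = -2; Toxicity = -2·Gene - 2·Dose - Enzyme  [with Gene=5, Dose=-15, Enzyme=-2]  = 22; Clearance = max(Dose, Toxicity) - 4  [with Dose=-15, Toxicity=22]  = 18.
Change = -5 − 18 = -23.

-23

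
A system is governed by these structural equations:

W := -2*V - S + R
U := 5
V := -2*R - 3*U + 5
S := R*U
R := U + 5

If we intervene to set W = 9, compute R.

10

Under do(W=9), the mechanism W := -2*V - S + R is discarded; W is fixed at 9.
No directed path runs from W to R, so R keeps its natural value.
R = U + 5  [with U=5]  = 10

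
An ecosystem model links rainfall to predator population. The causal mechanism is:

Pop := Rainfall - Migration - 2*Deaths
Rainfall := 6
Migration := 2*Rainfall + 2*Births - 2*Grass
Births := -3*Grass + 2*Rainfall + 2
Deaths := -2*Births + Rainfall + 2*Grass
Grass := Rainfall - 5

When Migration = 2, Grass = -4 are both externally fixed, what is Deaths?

Setting Migration = 2, Grass = -4 by intervention discards those variables' equations.
Births = -3*Grass + 2*Rainfall + 2  [with Grass=-4, Rainfall=6]  = 26
Deaths = -2*Births + Rainfall + 2*Grass  [with Births=26, Rainfall=6, Grass=-4]  = -54

-54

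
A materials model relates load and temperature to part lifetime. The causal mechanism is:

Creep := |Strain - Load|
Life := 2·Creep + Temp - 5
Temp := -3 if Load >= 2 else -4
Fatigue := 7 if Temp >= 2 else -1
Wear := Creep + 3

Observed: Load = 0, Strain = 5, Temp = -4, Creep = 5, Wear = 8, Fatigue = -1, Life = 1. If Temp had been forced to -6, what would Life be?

-1

The intervention breaks the incoming arrows to Temp: Temp := -3 if Load >= 2 else -4 no longer applies, and Temp = -6.
Creep = |Strain - Load|  [with Strain=5, Load=0]  = 5
Life = 2·Creep + Temp - 5  [with Creep=5, Temp=-6]  = -1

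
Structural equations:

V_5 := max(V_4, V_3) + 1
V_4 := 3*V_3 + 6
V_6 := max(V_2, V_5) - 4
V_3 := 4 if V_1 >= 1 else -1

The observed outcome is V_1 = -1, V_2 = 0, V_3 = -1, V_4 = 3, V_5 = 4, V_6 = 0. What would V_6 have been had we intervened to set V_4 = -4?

Under do(V_4=-4), the mechanism V_4 := 3*V_3 + 6 is discarded; V_4 is fixed at -4.
V_3 = 4 if V_1 >= 1 else -1  [with V_1=-1]  = -1
V_5 = max(V_4, V_3) + 1  [with V_4=-4, V_3=-1]  = 0
V_6 = max(V_2, V_5) - 4  [with V_2=0, V_5=0]  = -4

-4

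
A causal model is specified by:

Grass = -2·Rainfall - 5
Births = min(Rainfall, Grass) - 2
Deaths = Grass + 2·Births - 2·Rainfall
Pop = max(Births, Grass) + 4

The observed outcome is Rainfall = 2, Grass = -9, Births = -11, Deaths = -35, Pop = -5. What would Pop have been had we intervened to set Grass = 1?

5

do(Grass=1) replaces the equation Grass = -2·Rainfall - 5 with the constant Grass = 1.
Births = min(Rainfall, Grass) - 2  [with Rainfall=2, Grass=1]  = -1
Pop = max(Births, Grass) + 4  [with Births=-1, Grass=1]  = 5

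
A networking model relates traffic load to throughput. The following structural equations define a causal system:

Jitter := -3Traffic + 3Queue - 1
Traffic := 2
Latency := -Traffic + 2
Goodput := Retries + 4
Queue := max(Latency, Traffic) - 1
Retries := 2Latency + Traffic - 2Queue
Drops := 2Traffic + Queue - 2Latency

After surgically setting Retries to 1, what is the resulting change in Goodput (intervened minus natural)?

1

Under do(Retries=1), the mechanism Retries := 2Latency + Traffic - 2Queue is discarded; Retries is fixed at 1.
Goodput = Retries + 4  [with Retries=1]  = 5
Without intervention: Latency = -Traffic + 2  [with Traffic=2]  = 0; Queue = max(Latency, Traffic) - 1  [with Latency=0, Traffic=2]  = 1; Retries = 2Latency + Traffic - 2Queue  [with Latency=0, Traffic=2, Queue=1]  = 0; Goodput = Retries + 4  [with Retries=0]  = 4.
Change = 5 − 4 = 1.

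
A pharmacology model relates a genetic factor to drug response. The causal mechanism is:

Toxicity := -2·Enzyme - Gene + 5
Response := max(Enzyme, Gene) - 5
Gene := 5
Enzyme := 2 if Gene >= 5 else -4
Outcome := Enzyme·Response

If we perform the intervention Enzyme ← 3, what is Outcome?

0

do(Enzyme=3) replaces the equation Enzyme := 2 if Gene >= 5 else -4 with the constant Enzyme = 3.
Response = max(Enzyme, Gene) - 5  [with Enzyme=3, Gene=5]  = 0
Outcome = Enzyme·Response  [with Enzyme=3, Response=0]  = 0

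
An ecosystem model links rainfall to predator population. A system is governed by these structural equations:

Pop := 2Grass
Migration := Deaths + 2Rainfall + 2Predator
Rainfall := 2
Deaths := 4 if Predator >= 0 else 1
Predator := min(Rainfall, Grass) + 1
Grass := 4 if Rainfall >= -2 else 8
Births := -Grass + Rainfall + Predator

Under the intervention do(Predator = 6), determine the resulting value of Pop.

The intervention breaks the incoming arrows to Predator: Predator := min(Rainfall, Grass) + 1 no longer applies, and Predator = 6.
Pop is not downstream of the intervention, so its value is determined by the original equations.
Grass = 4 if Rainfall >= -2 else 8  [with Rainfall=2]  = 4
Pop = 2Grass  [with Grass=4]  = 8

8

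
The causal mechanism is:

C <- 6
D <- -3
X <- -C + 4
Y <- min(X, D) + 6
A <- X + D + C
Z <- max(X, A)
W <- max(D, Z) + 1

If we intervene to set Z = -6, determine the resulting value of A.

1

do(Z=-6) replaces the equation Z <- max(X, A) with the constant Z = -6.
Since A is not a descendant of the intervened variable, it is unaffected.
X = -C + 4  [with C=6]  = -2
A = X + D + C  [with X=-2, D=-3, C=6]  = 1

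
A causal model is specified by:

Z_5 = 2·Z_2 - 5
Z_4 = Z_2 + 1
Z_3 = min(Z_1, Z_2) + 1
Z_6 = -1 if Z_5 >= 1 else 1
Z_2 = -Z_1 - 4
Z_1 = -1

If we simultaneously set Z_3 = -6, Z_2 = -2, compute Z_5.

-9

Setting Z_3 = -6, Z_2 = -2 by intervention discards those variables' equations.
Z_5 = 2·Z_2 - 5  [with Z_2=-2]  = -9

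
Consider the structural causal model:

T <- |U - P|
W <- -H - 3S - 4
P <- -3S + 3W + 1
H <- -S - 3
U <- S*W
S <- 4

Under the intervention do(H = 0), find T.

5

Under do(H=0), the mechanism H <- -S - 3 is discarded; H is fixed at 0.
W = -H - 3S - 4  [with H=0, S=4]  = -16
P = -3S + 3W + 1  [with S=4, W=-16]  = -59
U = S*W  [with S=4, W=-16]  = -64
T = |U - P|  [with U=-64, P=-59]  = 5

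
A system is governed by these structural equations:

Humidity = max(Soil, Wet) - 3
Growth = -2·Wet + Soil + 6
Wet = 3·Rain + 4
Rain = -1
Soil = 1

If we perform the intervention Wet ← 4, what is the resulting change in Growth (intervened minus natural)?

The intervention breaks the incoming arrows to Wet: Wet = 3·Rain + 4 no longer applies, and Wet = 4.
Growth = -2·Wet + Soil + 6  [with Wet=4, Soil=1]  = -1
Without intervention: Wet = 3·Rain + 4  [with Rain=-1]  = 1; Growth = -2·Wet + Soil + 6  [with Wet=1, Soil=1]  = 5.
Change = -1 − 5 = -6.

-6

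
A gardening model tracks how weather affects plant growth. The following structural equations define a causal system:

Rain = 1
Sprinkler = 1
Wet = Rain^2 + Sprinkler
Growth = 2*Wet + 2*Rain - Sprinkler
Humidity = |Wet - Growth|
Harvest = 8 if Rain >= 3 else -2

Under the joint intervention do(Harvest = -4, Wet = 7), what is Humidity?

Under do(Harvest = -4, Wet = 7), each intervened variable's structural equation is replaced by its fixed value.
Growth = 2*Wet + 2*Rain - Sprinkler  [with Wet=7, Rain=1, Sprinkler=1]  = 15
Humidity = |Wet - Growth|  [with Wet=7, Growth=15]  = 8

8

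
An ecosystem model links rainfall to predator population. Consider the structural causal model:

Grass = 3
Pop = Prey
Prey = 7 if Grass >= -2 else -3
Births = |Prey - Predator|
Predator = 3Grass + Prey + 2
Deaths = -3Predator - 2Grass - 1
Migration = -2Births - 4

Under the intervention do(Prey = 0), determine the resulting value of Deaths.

-40

do(Prey=0) replaces the equation Prey = 7 if Grass >= -2 else -3 with the constant Prey = 0.
Predator = 3Grass + Prey + 2  [with Grass=3, Prey=0]  = 11
Deaths = -3Predator - 2Grass - 1  [with Predator=11, Grass=3]  = -40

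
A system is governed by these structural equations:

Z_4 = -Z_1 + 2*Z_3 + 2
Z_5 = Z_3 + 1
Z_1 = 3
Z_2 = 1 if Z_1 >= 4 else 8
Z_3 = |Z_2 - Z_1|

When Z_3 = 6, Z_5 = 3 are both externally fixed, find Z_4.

The joint intervention fixes Z_3 = 6, Z_5 = 3, removing each variable's own equation.
Z_4 = -Z_1 + 2*Z_3 + 2  [with Z_1=3, Z_3=6]  = 11

11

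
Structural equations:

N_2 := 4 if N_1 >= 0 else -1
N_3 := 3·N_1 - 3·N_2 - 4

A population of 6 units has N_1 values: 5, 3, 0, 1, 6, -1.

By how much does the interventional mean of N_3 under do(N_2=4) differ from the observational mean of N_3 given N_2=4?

-2

The intervention sets N_2=4 in all 6 units regardless of N_1. Recomputing N_3 per unit gives -1, -7, -16, -13, 2, -19; average -9.
Conditioning on N_2=4 selects the 5 unit(s) with N_1 ∈ {5, 3, 0, 1, 6}. Their N_3 values: -1, -7, -16, -13, 2. Mean = -7.
Difference = -9 − (-7) = -2.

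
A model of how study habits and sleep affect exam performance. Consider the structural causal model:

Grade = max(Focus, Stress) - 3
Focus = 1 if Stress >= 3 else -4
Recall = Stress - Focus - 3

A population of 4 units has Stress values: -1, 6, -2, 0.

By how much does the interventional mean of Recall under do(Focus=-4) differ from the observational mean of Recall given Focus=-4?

1.75

Under do(Focus=-4), Focus's equation is replaced by Focus=-4 for every unit. Per-unit Recall: 0, 7, -1, 1. Mean = 1.75.
Observing Focus=-4 restricts to units where Focus's equation naturally yields -4: Stress ∈ {-1, -2, 0}. In that subpopulation Recall = 0, -1, 1, mean 0.
Difference = 1.75 − 0 = 1.75.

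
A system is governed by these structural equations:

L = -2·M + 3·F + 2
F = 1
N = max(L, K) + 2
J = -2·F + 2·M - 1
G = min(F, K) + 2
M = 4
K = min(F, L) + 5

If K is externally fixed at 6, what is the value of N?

8

The intervention breaks the incoming arrows to K: K = min(F, L) + 5 no longer applies, and K = 6.
L = -2·M + 3·F + 2  [with M=4, F=1]  = -3
N = max(L, K) + 2  [with L=-3, K=6]  = 8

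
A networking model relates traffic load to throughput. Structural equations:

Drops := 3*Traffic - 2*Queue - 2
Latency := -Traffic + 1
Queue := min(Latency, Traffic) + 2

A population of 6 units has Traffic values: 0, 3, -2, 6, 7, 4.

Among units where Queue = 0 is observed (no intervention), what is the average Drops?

Conditioning on Queue=0 selects the 2 unit(s) with Traffic ∈ {3, -2}. Their Drops values: 7, -8. Mean = -0.5.

-0.5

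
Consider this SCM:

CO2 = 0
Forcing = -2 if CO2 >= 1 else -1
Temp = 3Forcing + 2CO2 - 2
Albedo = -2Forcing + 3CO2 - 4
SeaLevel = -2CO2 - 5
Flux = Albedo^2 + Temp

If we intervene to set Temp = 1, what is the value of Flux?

The intervention breaks the incoming arrows to Temp: Temp = 3Forcing + 2CO2 - 2 no longer applies, and Temp = 1.
Forcing = -2 if CO2 >= 1 else -1  [with CO2=0]  = -1
Albedo = -2Forcing + 3CO2 - 4  [with Forcing=-1, CO2=0]  = -2
Flux = Albedo^2 + Temp  [with Albedo=-2, Temp=1]  = 5

5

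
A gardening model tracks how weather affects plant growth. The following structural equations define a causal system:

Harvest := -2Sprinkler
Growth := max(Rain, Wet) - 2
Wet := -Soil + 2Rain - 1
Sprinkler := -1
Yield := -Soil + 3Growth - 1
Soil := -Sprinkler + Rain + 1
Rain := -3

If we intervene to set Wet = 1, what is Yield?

-3

Under do(Wet=1), the mechanism Wet := -Soil + 2Rain - 1 is discarded; Wet is fixed at 1.
Soil = -Sprinkler + Rain + 1  [with Sprinkler=-1, Rain=-3]  = -1
Growth = max(Rain, Wet) - 2  [with Rain=-3, Wet=1]  = -1
Yield = -Soil + 3Growth - 1  [with Soil=-1, Growth=-1]  = -3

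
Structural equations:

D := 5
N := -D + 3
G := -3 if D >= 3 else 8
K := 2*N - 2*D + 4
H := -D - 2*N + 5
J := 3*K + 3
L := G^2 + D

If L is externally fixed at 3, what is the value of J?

Under do(L=3), the mechanism L := G^2 + D is discarded; L is fixed at 3.
Since J is not a descendant of the intervened variable, it is unaffected.
N = -D + 3  [with D=5]  = -2
K = 2*N - 2*D + 4  [with N=-2, D=5]  = -10
J = 3*K + 3  [with K=-10]  = -27

-27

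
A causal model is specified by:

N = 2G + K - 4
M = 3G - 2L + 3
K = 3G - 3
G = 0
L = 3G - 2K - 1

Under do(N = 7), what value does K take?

Under do(N=7), the mechanism N = 2G + K - 4 is discarded; N is fixed at 7.
No directed path runs from N to K, so K keeps its natural value.
K = 3G - 3  [with G=0]  = -3

-3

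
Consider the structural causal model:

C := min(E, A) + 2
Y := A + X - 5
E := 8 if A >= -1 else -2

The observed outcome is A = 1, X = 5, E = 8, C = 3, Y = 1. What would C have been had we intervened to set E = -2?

0

The intervention breaks the incoming arrows to E: E := 8 if A >= -1 else -2 no longer applies, and E = -2.
C = min(E, A) + 2  [with E=-2, A=1]  = 0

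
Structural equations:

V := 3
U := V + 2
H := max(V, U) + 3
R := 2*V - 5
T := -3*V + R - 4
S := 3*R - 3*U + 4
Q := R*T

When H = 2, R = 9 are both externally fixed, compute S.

16

Setting H = 2, R = 9 by intervention discards those variables' equations.
U = V + 2  [with V=3]  = 5
S = 3*R - 3*U + 4  [with R=9, U=5]  = 16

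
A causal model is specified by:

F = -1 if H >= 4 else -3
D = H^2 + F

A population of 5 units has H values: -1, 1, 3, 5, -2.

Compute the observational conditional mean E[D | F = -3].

E[D|F=-3] averages over only the 4 units with F=-3 (H = -1, 1, 3, -2): D = -2, -2, 6, 1, mean 0.75.

0.75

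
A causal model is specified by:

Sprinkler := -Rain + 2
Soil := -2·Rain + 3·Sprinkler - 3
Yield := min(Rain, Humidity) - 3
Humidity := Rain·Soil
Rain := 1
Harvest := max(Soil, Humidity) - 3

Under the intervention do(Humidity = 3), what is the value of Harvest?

Under do(Humidity=3), the mechanism Humidity := Rain·Soil is discarded; Humidity is fixed at 3.
Sprinkler = -Rain + 2  [with Rain=1]  = 1
Soil = -2·Rain + 3·Sprinkler - 3  [with Rain=1, Sprinkler=1]  = -2
Harvest = max(Soil, Humidity) - 3  [with Soil=-2, Humidity=3]  = 0

0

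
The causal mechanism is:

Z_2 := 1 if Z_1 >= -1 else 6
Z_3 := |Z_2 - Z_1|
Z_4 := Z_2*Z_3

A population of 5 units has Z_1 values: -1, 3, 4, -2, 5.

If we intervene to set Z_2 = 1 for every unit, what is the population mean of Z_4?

Every unit gets Z_2=1 under the intervention. Z_4 values become 2, 2, 3, 3, 4; E[Z_4|do(Z_2=1)] = 2.8.

2.8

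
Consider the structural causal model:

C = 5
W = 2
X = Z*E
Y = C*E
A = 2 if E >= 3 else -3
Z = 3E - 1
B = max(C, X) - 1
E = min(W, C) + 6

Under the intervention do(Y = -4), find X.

184

do(Y=-4) replaces the equation Y = C*E with the constant Y = -4.
Since X is not a descendant of the intervened variable, it is unaffected.
E = min(W, C) + 6  [with W=2, C=5]  = 8
Z = 3E - 1  [with E=8]  = 23
X = Z*E  [with Z=23, E=8]  = 184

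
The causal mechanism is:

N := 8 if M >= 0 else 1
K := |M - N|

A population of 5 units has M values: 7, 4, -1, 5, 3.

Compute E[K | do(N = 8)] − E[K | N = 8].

1.15

Under do(N=8), N's equation is replaced by N=8 for every unit. Per-unit K: 1, 4, 9, 3, 5. Mean = 4.4.
Conditioning on N=8 selects the 4 unit(s) with M ∈ {7, 4, 5, 3}. Their K values: 1, 4, 3, 5. Mean = 3.25.
Difference = 4.4 − 3.25 = 1.15.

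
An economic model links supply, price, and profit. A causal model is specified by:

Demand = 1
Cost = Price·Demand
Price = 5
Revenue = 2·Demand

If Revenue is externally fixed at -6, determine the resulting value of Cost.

Under do(Revenue=-6), the mechanism Revenue = 2·Demand is discarded; Revenue is fixed at -6.
Since Cost is not a descendant of the intervened variable, it is unaffected.
Cost = Price·Demand  [with Price=5, Demand=1]  = 5

5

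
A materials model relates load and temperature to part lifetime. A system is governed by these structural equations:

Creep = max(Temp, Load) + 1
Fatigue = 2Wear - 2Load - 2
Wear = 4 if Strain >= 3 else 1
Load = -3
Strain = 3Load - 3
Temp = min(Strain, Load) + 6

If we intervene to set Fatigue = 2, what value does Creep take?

-2

do(Fatigue=2) replaces the equation Fatigue = 2Wear - 2Load - 2 with the constant Fatigue = 2.
No directed path runs from Fatigue to Creep, so Creep keeps its natural value.
Strain = 3Load - 3  [with Load=-3]  = -12
Temp = min(Strain, Load) + 6  [with Strain=-12, Load=-3]  = -6
Creep = max(Temp, Load) + 1  [with Temp=-6, Load=-3]  = -2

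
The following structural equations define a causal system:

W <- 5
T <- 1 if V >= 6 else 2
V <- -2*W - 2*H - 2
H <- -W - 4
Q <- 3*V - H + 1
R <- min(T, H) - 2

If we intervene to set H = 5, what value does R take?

Under do(H=5), the mechanism H <- -W - 4 is discarded; H is fixed at 5.
V = -2*W - 2*H - 2  [with W=5, H=5]  = -22
T = 1 if V >= 6 else 2  [with V=-22]  = 2
R = min(T, H) - 2  [with T=2, H=5]  = 0

0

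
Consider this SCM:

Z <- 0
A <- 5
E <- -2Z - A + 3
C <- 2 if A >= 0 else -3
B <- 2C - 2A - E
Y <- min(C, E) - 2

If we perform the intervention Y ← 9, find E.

do(Y=9) replaces the equation Y <- min(C, E) - 2 with the constant Y = 9.
E is not downstream of the intervention, so its value is determined by the original equations.
E = -2Z - A + 3  [with Z=0, A=5]  = -2

-2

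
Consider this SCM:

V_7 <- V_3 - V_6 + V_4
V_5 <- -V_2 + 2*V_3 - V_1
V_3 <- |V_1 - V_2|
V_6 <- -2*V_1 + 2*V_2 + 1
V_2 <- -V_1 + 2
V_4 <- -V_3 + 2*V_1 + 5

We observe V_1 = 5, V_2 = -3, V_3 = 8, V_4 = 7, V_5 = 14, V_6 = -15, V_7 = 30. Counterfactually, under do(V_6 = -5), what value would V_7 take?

20

Intervening sets V_6 = -5 and removes its equation (V_6 <- -2*V_1 + 2*V_2 + 1).
V_2 = -V_1 + 2  [with V_1=5]  = -3
V_3 = |V_1 - V_2|  [with V_1=5, V_2=-3]  = 8
V_4 = -V_3 + 2*V_1 + 5  [with V_3=8, V_1=5]  = 7
V_7 = V_3 - V_6 + V_4  [with V_3=8, V_6=-5, V_4=7]  = 20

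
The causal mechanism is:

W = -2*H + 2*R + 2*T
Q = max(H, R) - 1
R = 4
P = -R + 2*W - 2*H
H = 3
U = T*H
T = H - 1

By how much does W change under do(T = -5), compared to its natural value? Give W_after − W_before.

Intervening sets T = -5 and removes its equation (T = H - 1).
W = -2*H + 2*R + 2*T  [with H=3, R=4, T=-5]  = -8
Without intervention: T = H - 1  [with H=3]  = 2; W = -2*H + 2*R + 2*T  [with H=3, R=4, T=2]  = 6.
Change = -8 − 6 = -14.

-14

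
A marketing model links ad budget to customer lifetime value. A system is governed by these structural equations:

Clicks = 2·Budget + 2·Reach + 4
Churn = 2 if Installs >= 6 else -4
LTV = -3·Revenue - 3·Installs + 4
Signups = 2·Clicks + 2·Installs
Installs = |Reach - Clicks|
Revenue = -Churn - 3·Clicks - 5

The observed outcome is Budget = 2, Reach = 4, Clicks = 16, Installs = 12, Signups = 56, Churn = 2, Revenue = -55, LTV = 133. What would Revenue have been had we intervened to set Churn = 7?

Intervening sets Churn = 7 and removes its equation (Churn = 2 if Installs >= 6 else -4).
Clicks = 2·Budget + 2·Reach + 4  [with Budget=2, Reach=4]  = 16
Revenue = -Churn - 3·Clicks - 5  [with Churn=7, Clicks=16]  = -60

-60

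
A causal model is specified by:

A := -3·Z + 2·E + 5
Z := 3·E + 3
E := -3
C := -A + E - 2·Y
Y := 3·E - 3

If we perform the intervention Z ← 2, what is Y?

Under do(Z=2), the mechanism Z := 3·E + 3 is discarded; Z is fixed at 2.
Since Y is not a descendant of the intervened variable, it is unaffected.
Y = 3·E - 3  [with E=-3]  = -12

-12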